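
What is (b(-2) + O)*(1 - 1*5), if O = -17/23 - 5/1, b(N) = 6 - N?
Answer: -208/23 ≈ -9.0435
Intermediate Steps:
O = -132/23 (O = -17*1/23 - 5*1 = -17/23 - 5 = -132/23 ≈ -5.7391)
(b(-2) + O)*(1 - 1*5) = ((6 - 1*(-2)) - 132/23)*(1 - 1*5) = ((6 + 2) - 132/23)*(1 - 5) = (8 - 132/23)*(-4) = (52/23)*(-4) = -208/23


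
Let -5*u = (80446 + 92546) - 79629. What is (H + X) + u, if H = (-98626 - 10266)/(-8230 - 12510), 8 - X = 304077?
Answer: -1673387973/5185 ≈ -3.2274e+5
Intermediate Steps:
X = -304069 (X = 8 - 1*304077 = 8 - 304077 = -304069)
u = -93363/5 (u = -((80446 + 92546) - 79629)/5 = -(172992 - 79629)/5 = -⅕*93363 = -93363/5 ≈ -18673.)
H = 27223/5185 (H = -108892/(-20740) = -108892*(-1/20740) = 27223/5185 ≈ 5.2503)
(H + X) + u = (27223/5185 - 304069) - 93363/5 = -1576570542/5185 - 93363/5 = -1673387973/5185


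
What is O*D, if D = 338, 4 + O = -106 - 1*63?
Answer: -58474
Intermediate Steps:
O = -173 (O = -4 + (-106 - 1*63) = -4 + (-106 - 63) = -4 - 169 = -173)
O*D = -173*338 = -58474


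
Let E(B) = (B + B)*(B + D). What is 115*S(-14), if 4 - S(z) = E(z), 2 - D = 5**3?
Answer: -440680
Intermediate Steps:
D = -123 (D = 2 - 1*5**3 = 2 - 1*125 = 2 - 125 = -123)
E(B) = 2*B*(-123 + B) (E(B) = (B + B)*(B - 123) = (2*B)*(-123 + B) = 2*B*(-123 + B))
S(z) = 4 - 2*z*(-123 + z)
115*S(-14) = 115*(4 - 2*(-14)*(-123 - 14)) = 115*(4 - 2*(-14)*(-137)) = 115*(4 - 3836) = 115*(-3832) = -440680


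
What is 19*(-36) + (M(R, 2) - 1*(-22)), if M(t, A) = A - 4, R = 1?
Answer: -664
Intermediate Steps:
M(t, A) = -4 + A
19*(-36) + (M(R, 2) - 1*(-22)) = 19*(-36) + ((-4 + 2) - 1*(-22)) = -684 + (-2 + 22) = -684 + 20 = -664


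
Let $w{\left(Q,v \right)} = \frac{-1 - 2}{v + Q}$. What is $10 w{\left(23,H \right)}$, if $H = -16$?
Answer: $- \frac{30}{7} \approx -4.2857$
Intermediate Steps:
$w{\left(Q,v \right)} = - \frac{3}{Q + v}$
$10 w{\left(23,H \right)} = 10 \left(- \frac{3}{23 - 16}\right) = 10 \left(- \frac{3}{7}\right) = - \frac{30}{7}$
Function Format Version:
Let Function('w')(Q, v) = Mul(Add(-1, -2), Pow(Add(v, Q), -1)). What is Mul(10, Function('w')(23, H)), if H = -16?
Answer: Rational(-30, 7) ≈ -4.2857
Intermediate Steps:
Function('w')(Q, v) = Mul(-3, Pow(Add(Q, v), -1))
Mul(10, Function('w')(23, H)) = Mul(10, Mul(-3, Pow(Add(23, -16), -1))) = Mul(10, Mul(-3, Pow(7, -1))) = Mul(10, Mul(-3, Rational(1, 7))) = Mul(10, Rational(-3, 7)) = Rational(-30, 7)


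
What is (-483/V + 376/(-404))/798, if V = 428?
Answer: -4685/1815576 ≈ -0.0025804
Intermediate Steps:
(-483/V + 376/(-404))/798 = (-483/428 + 376/(-404))/798 = (-483*1/428 + 376*(-1/404))*(1/798) = (-483/428 - 94/101)*(1/798) = -89015/43228*1/798 = -4685/1815576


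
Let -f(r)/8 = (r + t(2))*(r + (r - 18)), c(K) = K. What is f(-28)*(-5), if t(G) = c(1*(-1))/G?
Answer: 84360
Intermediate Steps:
t(G) = -1/G (t(G) = (1*(-1))/G = -1/G)
f(r) = -8*(-18 + 2*r)*(-½ + r) (f(r) = -8*(r - 1/2)*(r + (r - 18)) = -8*(r - 1*½)*(r + (-18 + r)) = -8*(r - ½)*(-18 + 2*r) = -8*(-½ + r)*(-18 + 2*r) = -8*(-18 + 2*r)*(-½ + r))
f(-28)*(-5) = (-72 - 16*(-28)² + 152*(-28))*(-5) = (-72 - 16*784 - 4256)*(-5) = (-72 - 12544 - 4256)*(-5) = -16872*(-5) = 84360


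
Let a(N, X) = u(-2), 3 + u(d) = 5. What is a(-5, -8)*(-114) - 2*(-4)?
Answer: -220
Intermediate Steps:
u(d) = 2 (u(d) = -3 + 5 = 2)
a(N, X) = 2
a(-5, -8)*(-114) - 2*(-4) = 2*(-114) - 2*(-4) = -228 + 8 = -220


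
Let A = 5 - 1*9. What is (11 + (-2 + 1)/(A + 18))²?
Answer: 23409/196 ≈ 119.43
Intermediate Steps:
A = -4 (A = 5 - 9 = -4)
(11 + (-2 + 1)/(A + 18))² = (11 + (-2 + 1)/(-4 + 18))² = (11 - 1/14)² = (153/14)² = 23409/196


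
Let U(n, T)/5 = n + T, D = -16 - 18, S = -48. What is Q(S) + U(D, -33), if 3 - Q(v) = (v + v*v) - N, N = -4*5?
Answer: -2608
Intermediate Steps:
D = -34
N = -20
Q(v) = -17 - v - v² (Q(v) = 3 - ((v + v*v) - 1*(-20)) = 3 - ((v + v²) + 20) = 3 - (20 + v + v²) = 3 + (-20 - v - v²) = -17 - v - v²)
U(n, T) = 5*T + 5*n (U(n, T) = 5*(n + T) = 5*(T + n) = 5*T + 5*n)
Q(S) + U(D, -33) = (-17 - 1*(-48) - 1*(-48)²) + (5*(-33) + 5*(-34)) = (-17 + 48 - 1*2304) + (-165 - 170) = (-17 + 48 - 2304) - 335 = -2273 - 335 = -2608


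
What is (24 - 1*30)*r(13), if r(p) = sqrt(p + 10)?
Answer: -6*sqrt(23) ≈ -28.775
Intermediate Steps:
r(p) = sqrt(10 + p)
(24 - 1*30)*r(13) = (24 - 1*30)*sqrt(10 + 13) = (24 - 30)*sqrt(23) = -6*sqrt(23)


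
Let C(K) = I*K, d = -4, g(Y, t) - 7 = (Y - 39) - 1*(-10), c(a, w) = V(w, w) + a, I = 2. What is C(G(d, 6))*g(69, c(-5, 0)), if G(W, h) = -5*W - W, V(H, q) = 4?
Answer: 2256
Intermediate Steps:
c(a, w) = 4 + a
g(Y, t) = -22 + Y (g(Y, t) = 7 + ((Y - 39) - 1*(-10)) = 7 + ((-39 + Y) + 10) = 7 + (-29 + Y) = -22 + Y)
G(W, h) = -6*W
C(K) = 2*K
C(G(d, 6))*g(69, c(-5, 0)) = (2*(-6*(-4)))*(-22 + 69) = (2*24)*47 = 48*47 = 2256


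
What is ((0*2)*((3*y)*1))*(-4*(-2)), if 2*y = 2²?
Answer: 0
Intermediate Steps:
y = 2 (y = (½)*2² = (½)*4 = 2)
((0*2)*((3*y)*1))*(-4*(-2)) = ((0*2)*((3*2)*1))*(-4*(-2)) = (0*(6*1))*8 = (0*6)*8 = 0*8 = 0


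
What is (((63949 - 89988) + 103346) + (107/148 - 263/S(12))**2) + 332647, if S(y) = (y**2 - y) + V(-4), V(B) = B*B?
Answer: 561228547/1369 ≈ 4.0996e+5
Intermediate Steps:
V(B) = B**2
S(y) = 16 + y**2 - y (S(y) = (y**2 - y) + (-4)**2 = (y**2 - y) + 16 = 16 + y**2 - y)
(((63949 - 89988) + 103346) + (107/148 - 263/S(12))**2) + 332647 = (((63949 - 89988) + 103346) + (107/148 - 263/(16 + 12**2 - 1*12))**2) + 332647 = ((-26039 + 103346) + (107*(1/148) - 263/(16 + 144 - 12))**2) + 332647 = (77307 + (107/148 - 263/148)**2) + 332647 = (77307 + (-39/37)**2) + 332647 = (77307 + 1521/1369) + 332647 = 105834804/1369 + 332647 = 561228547/1369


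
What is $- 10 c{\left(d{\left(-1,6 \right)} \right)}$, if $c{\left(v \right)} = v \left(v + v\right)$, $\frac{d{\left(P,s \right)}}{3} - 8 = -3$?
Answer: $-4500$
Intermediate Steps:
$d{\left(P,s \right)} = 15$ ($d{\left(P,s \right)} = 24 + 3 \left(-3\right) = 24 - 9 = 15$)
$c{\left(v \right)} = 2 v^{2}$ ($c{\left(v \right)} = v 2 v = 2 v^{2}$)
$- 10 c{\left(d{\left(-1,6 \right)} \right)} = - 10 \cdot 2 \cdot 15^{2} = - 10 \cdot 2 \cdot 225 = \left(-10\right) 450 = -4500$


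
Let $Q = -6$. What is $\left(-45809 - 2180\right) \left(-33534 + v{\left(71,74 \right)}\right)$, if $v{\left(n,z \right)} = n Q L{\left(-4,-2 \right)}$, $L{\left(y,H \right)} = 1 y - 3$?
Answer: $1466159928$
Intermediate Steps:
$L{\left(y,H \right)} = -3 + y$ ($L{\left(y,H \right)} = y - 3 = -3 + y$)
$v{\left(n,z \right)} = 42 n$ ($v{\left(n,z \right)} = n \left(-6\right) \left(-3 - 4\right) = - 6 n \left(-7\right) = 42 n$)
$\left(-45809 - 2180\right) \left(-33534 + v{\left(71,74 \right)}\right) = \left(-45809 - 2180\right) \left(-33534 + 42 \cdot 71\right) = - 47989 \left(-33534 + 2982\right) = \left(-47989\right) \left(-30552\right) = 1466159928$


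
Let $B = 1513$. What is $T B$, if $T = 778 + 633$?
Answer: $2134843$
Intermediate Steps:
$T = 1411$
$T B = 1411 \cdot 1513 = 2134843$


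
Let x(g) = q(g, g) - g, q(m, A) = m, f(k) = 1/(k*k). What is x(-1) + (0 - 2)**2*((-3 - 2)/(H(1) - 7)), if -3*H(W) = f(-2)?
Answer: 48/17 ≈ 2.8235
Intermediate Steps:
f(k) = k**(-2) (f(k) = 1/(k**2) = k**(-2))
H(W) = -1/12 (H(W) = -1/3/(-2)**2 = -1/3*1/4 = -1/12)
x(g) = 0 (x(g) = g - g = 0)
x(-1) + (0 - 2)**2*((-3 - 2)/(H(1) - 7)) = 0 + (0 - 2)**2*((-3 - 2)/(-1/12 - 7)) = 0 + (-2)**2*(-5/(-85/12)) = 0 + 4*(-5*(-12/85)) = 0 + 4*(12/17) = 0 + 48/17 = 48/17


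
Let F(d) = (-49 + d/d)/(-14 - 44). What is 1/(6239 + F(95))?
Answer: 29/180955 ≈ 0.00016026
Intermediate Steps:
F(d) = 24/29 (F(d) = (-49 + 1)/(-58) = -48*(-1/58) = 24/29)
1/(6239 + F(95)) = 1/(6239 + 24/29) = 1/(180955/29) = 29/180955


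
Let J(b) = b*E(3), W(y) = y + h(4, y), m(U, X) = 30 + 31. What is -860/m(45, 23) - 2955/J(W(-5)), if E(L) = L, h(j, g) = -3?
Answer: 53205/488 ≈ 109.03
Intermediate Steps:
m(U, X) = 61
W(y) = -3 + y (W(y) = y - 3 = -3 + y)
J(b) = 3*b (J(b) = b*3 = 3*b)
-860/m(45, 23) - 2955/J(W(-5)) = -860/61 - 2955*1/(3*(-3 - 5)) = -860*1/61 - 2955/(3*(-8)) = -860/61 - 2955/(-24) = -860/61 - 2955*(-1/24) = -860/61 + 985/8 = 53205/488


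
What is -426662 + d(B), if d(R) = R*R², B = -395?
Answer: -62056537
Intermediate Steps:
d(R) = R³
-426662 + d(B) = -426662 + (-395)³ = -426662 - 61629875 = -62056537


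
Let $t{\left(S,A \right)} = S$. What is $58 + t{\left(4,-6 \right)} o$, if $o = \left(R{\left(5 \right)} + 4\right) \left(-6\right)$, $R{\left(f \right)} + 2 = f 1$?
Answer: $-110$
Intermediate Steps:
$R{\left(f \right)} = -2 + f$ ($R{\left(f \right)} = -2 + f 1 = -2 + f$)
$o = -42$ ($o = \left(\left(-2 + 5\right) + 4\right) \left(-6\right) = \left(3 + 4\right) \left(-6\right) = 7 \left(-6\right) = -42$)
$58 + t{\left(4,-6 \right)} o = 58 + 4 \left(-42\right) = 58 - 168 = -110$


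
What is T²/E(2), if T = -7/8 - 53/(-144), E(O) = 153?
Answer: 5329/3172608 ≈ 0.0016797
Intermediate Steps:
T = -73/144 (T = -7*⅛ - 53*(-1/144) = -7/8 + 53/144 = -73/144 ≈ -0.50694)
T²/E(2) = (-73/144)²/153 = (5329/20736)*(1/153) = 5329/3172608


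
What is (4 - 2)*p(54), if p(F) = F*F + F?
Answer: 5940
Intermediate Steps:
p(F) = F + F² (p(F) = F² + F = F + F²)
(4 - 2)*p(54) = (4 - 2)*(54*(1 + 54)) = 2*(54*55) = 2*2970 = 5940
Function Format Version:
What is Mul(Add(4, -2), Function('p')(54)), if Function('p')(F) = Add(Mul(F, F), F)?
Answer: 5940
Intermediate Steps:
Function('p')(F) = Add(F, Pow(F, 2)) (Function('p')(F) = Add(Pow(F, 2), F) = Add(F, Pow(F, 2)))
Mul(Add(4, -2), Function('p')(54)) = Mul(Add(4, -2), Mul(54, Add(1, 54))) = Mul(2, Mul(54, 55)) = Mul(2, 2970) = 5940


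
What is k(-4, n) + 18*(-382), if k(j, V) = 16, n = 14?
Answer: -6860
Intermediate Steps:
k(-4, n) + 18*(-382) = 16 + 18*(-382) = 16 - 6876 = -6860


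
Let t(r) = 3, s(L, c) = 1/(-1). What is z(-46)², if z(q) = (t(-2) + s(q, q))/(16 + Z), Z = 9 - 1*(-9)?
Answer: 1/289 ≈ 0.0034602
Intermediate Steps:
Z = 18 (Z = 9 + 9 = 18)
s(L, c) = -1
z(q) = 1/17 (z(q) = (3 - 1)/(16 + 18) = 2/34 = 2*(1/34) = 1/17)
z(-46)² = (1/17)² = 1/289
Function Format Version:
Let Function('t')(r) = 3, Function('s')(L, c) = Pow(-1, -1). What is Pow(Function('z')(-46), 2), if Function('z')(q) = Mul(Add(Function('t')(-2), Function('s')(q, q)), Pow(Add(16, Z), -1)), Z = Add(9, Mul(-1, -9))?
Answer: Rational(1, 289) ≈ 0.0034602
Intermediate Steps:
Z = 18 (Z = Add(9, 9) = 18)
Function('s')(L, c) = -1
Function('z')(q) = Rational(1, 17) (Function('z')(q) = Mul(Add(3, -1), Pow(Add(16, 18), -1)) = Mul(2, Pow(34, -1)) = Mul(2, Rational(1, 34)) = Rational(1, 17))
Pow(Function('z')(-46), 2) = Pow(Rational(1, 17), 2) = Rational(1, 289)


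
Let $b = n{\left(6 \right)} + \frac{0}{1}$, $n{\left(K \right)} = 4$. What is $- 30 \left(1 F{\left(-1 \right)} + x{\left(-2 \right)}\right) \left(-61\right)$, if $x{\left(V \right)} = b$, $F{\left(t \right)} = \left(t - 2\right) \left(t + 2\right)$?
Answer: $1830$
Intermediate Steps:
$F{\left(t \right)} = \left(-2 + t\right) \left(2 + t\right)$
$b = 4$ ($b = 4 + \frac{0}{1} = 4 + 0 \cdot 1 = 4 + 0 = 4$)
$x{\left(V \right)} = 4$
$- 30 \left(1 F{\left(-1 \right)} + x{\left(-2 \right)}\right) \left(-61\right) = - 30 \left(1 \left(-4 + \left(-1\right)^{2}\right) + 4\right) \left(-61\right) = - 30 \left(1 \left(-4 + 1\right) + 4\right) \left(-61\right) = - 30 \left(1 \left(-3\right) + 4\right) \left(-61\right) = - 30 \left(-3 + 4\right) \left(-61\right) = \left(-30\right) 1 \left(-61\right) = \left(-30\right) \left(-61\right) = 1830$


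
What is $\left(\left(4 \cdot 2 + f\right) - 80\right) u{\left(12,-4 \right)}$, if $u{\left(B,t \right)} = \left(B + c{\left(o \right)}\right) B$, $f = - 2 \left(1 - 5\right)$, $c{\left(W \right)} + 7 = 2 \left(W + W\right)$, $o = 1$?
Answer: $-6912$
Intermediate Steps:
$c{\left(W \right)} = -7 + 4 W$ ($c{\left(W \right)} = -7 + 2 \left(W + W\right) = -7 + 2 \cdot 2 W = -7 + 4 W$)
$f = 8$ ($f = \left(-2\right) \left(-4\right) = 8$)
$u{\left(B,t \right)} = B \left(-3 + B\right)$ ($u{\left(B,t \right)} = \left(B + \left(-7 + 4 \cdot 1\right)\right) B = \left(B + \left(-7 + 4\right)\right) B = \left(B - 3\right) B = \left(-3 + B\right) B = B \left(-3 + B\right)$)
$\left(\left(4 \cdot 2 + f\right) - 80\right) u{\left(12,-4 \right)} = \left(\left(4 \cdot 2 + 8\right) - 80\right) 12 \left(-3 + 12\right) = \left(\left(8 + 8\right) - 80\right) 12 \cdot 9 = \left(16 - 80\right) 108 = \left(-64\right) 108 = -6912$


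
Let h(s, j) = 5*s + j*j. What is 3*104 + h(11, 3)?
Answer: 376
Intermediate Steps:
h(s, j) = j² + 5*s (h(s, j) = 5*s + j² = j² + 5*s)
3*104 + h(11, 3) = 3*104 + (3² + 5*11) = 312 + (9 + 55) = 312 + 64 = 376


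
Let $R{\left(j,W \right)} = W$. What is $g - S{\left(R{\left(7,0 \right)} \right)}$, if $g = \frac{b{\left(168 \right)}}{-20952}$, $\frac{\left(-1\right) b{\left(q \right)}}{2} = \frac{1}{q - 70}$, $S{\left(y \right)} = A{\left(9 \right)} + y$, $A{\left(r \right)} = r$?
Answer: $- \frac{9239831}{1026648} \approx -9.0$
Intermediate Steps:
$S{\left(y \right)} = 9 + y$
$b{\left(q \right)} = - \frac{2}{-70 + q}$ ($b{\left(q \right)} = - \frac{2}{q - 70} = - \frac{2}{-70 + q}$)
$g = \frac{1}{1026648}$ ($g = \frac{\left(-2\right) \frac{1}{-70 + 168}}{-20952} = - \frac{2}{98} \left(- \frac{1}{20952}\right) = \left(-2\right) \frac{1}{98} \left(- \frac{1}{20952}\right) = \left(- \frac{1}{49}\right) \left(- \frac{1}{20952}\right) = \frac{1}{1026648} \approx 9.7404 \cdot 10^{-7}$)
$g - S{\left(R{\left(7,0 \right)} \right)} = \frac{1}{1026648} - \left(9 + 0\right) = \frac{1}{1026648} - 9 = - \frac{9239831}{1026648}$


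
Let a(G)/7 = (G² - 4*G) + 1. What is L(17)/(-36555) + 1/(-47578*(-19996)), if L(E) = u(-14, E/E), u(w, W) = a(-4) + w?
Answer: -206447185741/34777318944840 ≈ -0.0059363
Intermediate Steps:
a(G) = 7 - 28*G + 7*G² (a(G) = 7*((G² - 4*G) + 1) = 7*(1 + G² - 4*G) = 7 - 28*G + 7*G²)
u(w, W) = 231 + w (u(w, W) = (7 - 28*(-4) + 7*(-4)²) + w = (7 + 112 + 7*16) + w = (7 + 112 + 112) + w = 231 + w)
L(E) = 217 (L(E) = 231 - 14 = 217)
L(17)/(-36555) + 1/(-47578*(-19996)) = 217/(-36555) + 1/(-47578*(-19996)) = 217*(-1/36555) - 1/47578*(-1/19996) = -217/36555 + 1/951369688 = -206447185741/34777318944840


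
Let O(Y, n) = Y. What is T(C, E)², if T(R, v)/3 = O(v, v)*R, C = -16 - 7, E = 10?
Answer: 476100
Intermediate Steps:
C = -23
T(R, v) = 3*R*v (T(R, v) = 3*(v*R) = 3*(R*v) = 3*R*v)
T(C, E)² = (3*(-23)*10)² = (-690)² = 476100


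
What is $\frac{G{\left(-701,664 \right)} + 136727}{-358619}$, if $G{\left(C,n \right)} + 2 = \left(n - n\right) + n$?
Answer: $- \frac{137389}{358619} \approx -0.38311$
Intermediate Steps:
$G{\left(C,n \right)} = -2 + n$ ($G{\left(C,n \right)} = -2 + \left(\left(n - n\right) + n\right) = -2 + \left(0 + n\right) = -2 + n$)
$\frac{G{\left(-701,664 \right)} + 136727}{-358619} = \frac{\left(-2 + 664\right) + 136727}{-358619} = \left(662 + 136727\right) \left(- \frac{1}{358619}\right) = 137389 \left(- \frac{1}{358619}\right) = - \frac{137389}{358619}$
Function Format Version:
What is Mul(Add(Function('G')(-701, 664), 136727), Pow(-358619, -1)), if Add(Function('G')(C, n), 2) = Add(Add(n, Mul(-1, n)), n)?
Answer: Rational(-137389, 358619) ≈ -0.38311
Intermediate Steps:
Function('G')(C, n) = Add(-2, n) (Function('G')(C, n) = Add(-2, Add(Add(n, Mul(-1, n)), n)) = Add(-2, Add(0, n)) = Add(-2, n))
Mul(Add(Function('G')(-701, 664), 136727), Pow(-358619, -1)) = Mul(Add(Add(-2, 664), 136727), Pow(-358619, -1)) = Mul(Add(662, 136727), Rational(-1, 358619)) = Mul(137389, Rational(-1, 358619)) = Rational(-137389, 358619)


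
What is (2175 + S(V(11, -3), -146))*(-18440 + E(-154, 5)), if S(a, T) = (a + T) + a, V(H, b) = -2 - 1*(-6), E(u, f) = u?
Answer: -37875978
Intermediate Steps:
V(H, b) = 4 (V(H, b) = -2 + 6 = 4)
S(a, T) = T + 2*a (S(a, T) = (T + a) + a = T + 2*a)
(2175 + S(V(11, -3), -146))*(-18440 + E(-154, 5)) = (2175 + (-146 + 2*4))*(-18440 - 154) = (2175 + (-146 + 8))*(-18594) = (2175 - 138)*(-18594) = 2037*(-18594) = -37875978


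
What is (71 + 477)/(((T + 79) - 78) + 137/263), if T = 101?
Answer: 144124/26963 ≈ 5.3453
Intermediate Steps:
(71 + 477)/(((T + 79) - 78) + 137/263) = (71 + 477)/(((101 + 79) - 78) + 137/263) = 548/((180 - 78) + 137*(1/263)) = 548/(102 + 137/263) = 548/(26963/263) = 548*(263/26963) = 144124/26963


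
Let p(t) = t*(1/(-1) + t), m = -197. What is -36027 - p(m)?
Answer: -75033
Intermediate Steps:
p(t) = t*(-1 + t)
-36027 - p(m) = -36027 - (-197)*(-1 - 197) = -36027 - (-197)*(-198) = -36027 - 1*39006 = -36027 - 39006 = -75033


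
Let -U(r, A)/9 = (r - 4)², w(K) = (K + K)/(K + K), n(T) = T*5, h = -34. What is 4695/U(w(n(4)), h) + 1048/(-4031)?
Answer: -6336811/108837 ≈ -58.223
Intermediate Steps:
n(T) = 5*T
w(K) = 1 (w(K) = (2*K)/((2*K)) = (2*K)*(1/(2*K)) = 1)
U(r, A) = -9*(-4 + r)² (U(r, A) = -9*(r - 4)² = -9*(-4 + r)²)
4695/U(w(n(4)), h) + 1048/(-4031) = 4695/((-9*(-4 + 1)²)) + 1048/(-4031) = 4695/((-9*(-3)²)) + 1048*(-1/4031) = 4695/((-9*9)) - 1048/4031 = 4695/(-81) - 1048/4031 = 4695*(-1/81) - 1048/4031 = -1565/27 - 1048/4031 = -6336811/108837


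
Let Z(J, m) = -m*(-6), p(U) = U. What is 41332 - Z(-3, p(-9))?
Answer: 41386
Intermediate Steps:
Z(J, m) = 6*m (Z(J, m) = -(-6)*m = 6*m)
41332 - Z(-3, p(-9)) = 41332 - 6*(-9) = 41332 - 1*(-54) = 41332 + 54 = 41386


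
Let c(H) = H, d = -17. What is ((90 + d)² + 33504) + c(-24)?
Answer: 38809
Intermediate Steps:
((90 + d)² + 33504) + c(-24) = ((90 - 17)² + 33504) - 24 = (73² + 33504) - 24 = (5329 + 33504) - 24 = 38833 - 24 = 38809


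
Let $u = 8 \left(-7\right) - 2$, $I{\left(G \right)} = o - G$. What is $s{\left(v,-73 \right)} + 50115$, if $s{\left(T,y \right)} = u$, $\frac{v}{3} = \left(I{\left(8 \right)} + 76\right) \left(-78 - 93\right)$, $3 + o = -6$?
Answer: $50057$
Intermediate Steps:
$o = -9$ ($o = -3 - 6 = -9$)
$I{\left(G \right)} = -9 - G$
$u = -58$ ($u = -56 - 2 = -58$)
$v = -30267$ ($v = 3 \left(\left(-9 - 8\right) + 76\right) \left(-78 - 93\right) = 3 \left(\left(-9 - 8\right) + 76\right) \left(-171\right) = 3 \left(-17 + 76\right) \left(-171\right) = 3 \cdot 59 \left(-171\right) = 3 \left(-10089\right) = -30267$)
$s{\left(T,y \right)} = -58$
$s{\left(v,-73 \right)} + 50115 = -58 + 50115 = 50057$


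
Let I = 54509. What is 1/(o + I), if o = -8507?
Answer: 1/46002 ≈ 2.1738e-5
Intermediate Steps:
1/(o + I) = 1/(-8507 + 54509) = 1/46002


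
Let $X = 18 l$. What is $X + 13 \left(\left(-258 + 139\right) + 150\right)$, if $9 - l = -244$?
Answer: $4957$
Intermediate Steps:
$l = 253$ ($l = 9 - -244 = 9 + 244 = 253$)
$X = 4554$ ($X = 18 \cdot 253 = 4554$)
$X + 13 \left(\left(-258 + 139\right) + 150\right) = 4554 + 13 \left(\left(-258 + 139\right) + 150\right) = 4554 + 13 \left(-119 + 150\right) = 4554 + 13 \cdot 31 = 4554 + 403 = 4957$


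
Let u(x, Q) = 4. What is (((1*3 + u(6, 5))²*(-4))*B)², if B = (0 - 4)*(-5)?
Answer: 15366400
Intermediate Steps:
B = 20 (B = -4*(-5) = 20)
(((1*3 + u(6, 5))²*(-4))*B)² = (((1*3 + 4)²*(-4))*20)² = (((3 + 4)²*(-4))*20)² = ((7²*(-4))*20)² = ((49*(-4))*20)² = (-196*20)² = (-3920)² = 15366400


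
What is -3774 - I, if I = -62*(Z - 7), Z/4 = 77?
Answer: 14888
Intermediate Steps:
Z = 308 (Z = 4*77 = 308)
I = -18662 (I = -62*(308 - 7) = -62*301 = -18662)
-3774 - I = -3774 - 1*(-18662) = -3774 + 18662 = 14888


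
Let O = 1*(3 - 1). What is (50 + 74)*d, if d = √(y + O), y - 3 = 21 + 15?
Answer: 124*√41 ≈ 793.99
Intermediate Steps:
y = 39 (y = 3 + (21 + 15) = 3 + 36 = 39)
O = 2 (O = 1*2 = 2)
d = √41 (d = √(39 + 2) = √41 ≈ 6.4031)
(50 + 74)*d = (50 + 74)*√41 = 124*√41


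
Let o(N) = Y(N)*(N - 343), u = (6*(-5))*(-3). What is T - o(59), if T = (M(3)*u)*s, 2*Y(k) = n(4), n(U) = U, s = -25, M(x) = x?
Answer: -6182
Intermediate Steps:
u = 90 (u = -30*(-3) = 90)
Y(k) = 2 (Y(k) = (½)*4 = 2)
T = -6750 (T = (3*90)*(-25) = 270*(-25) = -6750)
o(N) = -686 + 2*N (o(N) = 2*(N - 343) = 2*(-343 + N) = -686 + 2*N)
T - o(59) = -6750 - (-686 + 2*59) = -6750 - (-686 + 118) = -6750 - 1*(-568) = -6750 + 568 = -6182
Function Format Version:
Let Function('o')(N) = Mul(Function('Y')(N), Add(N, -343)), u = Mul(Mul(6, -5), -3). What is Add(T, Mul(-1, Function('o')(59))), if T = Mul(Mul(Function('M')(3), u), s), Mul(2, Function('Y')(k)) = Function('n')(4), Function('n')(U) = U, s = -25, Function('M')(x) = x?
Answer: -6182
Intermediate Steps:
u = 90 (u = Mul(-30, -3) = 90)
Function('Y')(k) = 2 (Function('Y')(k) = Mul(Rational(1, 2), 4) = 2)
T = -6750 (T = Mul(Mul(3, 90), -25) = Mul(270, -25) = -6750)
Function('o')(N) = Add(-686, Mul(2, N)) (Function('o')(N) = Mul(2, Add(N, -343)) = Mul(2, Add(-343, N)) = Add(-686, Mul(2, N)))
Add(T, Mul(-1, Function('o')(59))) = Add(-6750, Mul(-1, Add(-686, Mul(2, 59)))) = Add(-6750, Mul(-1, Add(-686, 118))) = Add(-6750, Mul(-1, -568)) = Add(-6750, 568) = -6182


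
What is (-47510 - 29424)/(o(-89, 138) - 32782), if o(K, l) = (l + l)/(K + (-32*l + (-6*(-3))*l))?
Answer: 77741807/33126349 ≈ 2.3468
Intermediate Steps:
o(K, l) = 2*l/(K - 14*l) (o(K, l) = (2*l)/(K + (-32*l + 18*l)) = (2*l)/(K - 14*l) = 2*l/(K - 14*l))
(-47510 - 29424)/(o(-89, 138) - 32782) = (-47510 - 29424)/(2*138/(-89 - 14*138) - 32782) = -76934/(2*138/(-89 - 1932) - 32782) = -76934/(2*138/(-2021) - 32782) = -76934/(2*138*(-1/2021) - 32782) = -76934/(-276/2021 - 32782) = -76934/(-66252698/2021) = -76934*(-2021/66252698) = 77741807/33126349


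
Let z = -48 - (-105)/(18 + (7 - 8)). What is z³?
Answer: -359425431/4913 ≈ -73158.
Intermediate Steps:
z = -711/17 (z = -48 - (-105)/(18 - 1) = -48 - (-105)/17 = -48 - 1*(-105/17) = -48 + 105/17 = -711/17 ≈ -41.824)
z³ = (-711/17)³ = -359425431/4913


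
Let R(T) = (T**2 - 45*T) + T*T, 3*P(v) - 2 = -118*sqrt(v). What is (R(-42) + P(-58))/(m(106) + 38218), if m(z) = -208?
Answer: 8128/57015 - 59*I*sqrt(58)/57015 ≈ 0.14256 - 0.0078809*I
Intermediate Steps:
P(v) = 2/3 - 118*sqrt(v)/3 (P(v) = 2/3 + (-118*sqrt(v))/3 = 2/3 - 118*sqrt(v)/3)
R(T) = -45*T + 2*T**2 (R(T) = (T**2 - 45*T) + T**2 = -45*T + 2*T**2)
(R(-42) + P(-58))/(m(106) + 38218) = (-42*(-45 + 2*(-42)) + (2/3 - 118*I*sqrt(58)/3))/(-208 + 38218) = (-42*(-45 - 84) + (2/3 - 118*I*sqrt(58)/3))/38010 = (-42*(-129) + (2/3 - 118*I*sqrt(58)/3))*(1/38010) = (5418 + (2/3 - 118*I*sqrt(58)/3))*(1/38010) = (16256/3 - 118*I*sqrt(58)/3)*(1/38010) = 8128/57015 - 59*I*sqrt(58)/57015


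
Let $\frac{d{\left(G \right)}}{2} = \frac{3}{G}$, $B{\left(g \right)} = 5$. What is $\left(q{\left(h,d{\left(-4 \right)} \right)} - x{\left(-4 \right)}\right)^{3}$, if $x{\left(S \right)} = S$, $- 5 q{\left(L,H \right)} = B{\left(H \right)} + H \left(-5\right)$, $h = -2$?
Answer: $\frac{27}{8} \approx 3.375$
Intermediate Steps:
$d{\left(G \right)} = \frac{6}{G}$ ($d{\left(G \right)} = 2 \frac{3}{G} = \frac{6}{G}$)
$q{\left(L,H \right)} = -1 + H$ ($q{\left(L,H \right)} = - \frac{5 + H \left(-5\right)}{5} = - \frac{5 - 5 H}{5} = -1 + H$)
$\left(q{\left(h,d{\left(-4 \right)} \right)} - x{\left(-4 \right)}\right)^{3} = \left(\left(-1 + \frac{6}{-4}\right) - -4\right)^{3} = \left(\left(-1 + 6 \left(- \frac{1}{4}\right)\right) + 4\right)^{3} = \left(\left(-1 - \frac{3}{2}\right) + 4\right)^{3} = \left(- \frac{5}{2} + 4\right)^{3} = \left(\frac{3}{2}\right)^{3} = \frac{27}{8}$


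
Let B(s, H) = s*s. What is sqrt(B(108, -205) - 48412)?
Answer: 2*I*sqrt(9187) ≈ 191.7*I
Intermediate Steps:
B(s, H) = s**2
sqrt(B(108, -205) - 48412) = sqrt(108**2 - 48412) = sqrt(11664 - 48412) = sqrt(-36748) = 2*I*sqrt(9187)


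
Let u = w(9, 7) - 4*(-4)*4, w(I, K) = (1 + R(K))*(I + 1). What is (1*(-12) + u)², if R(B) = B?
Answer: 17424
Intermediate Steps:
w(I, K) = (1 + I)*(1 + K) (w(I, K) = (1 + K)*(I + 1) = (1 + K)*(1 + I) = (1 + I)*(1 + K))
u = 144 (u = (1 + 9 + 7 + 9*7) - 4*(-4)*4 = (1 + 9 + 7 + 63) + 16*4 = 80 + 64 = 144)
(1*(-12) + u)² = (1*(-12) + 144)² = (-12 + 144)² = 132² = 17424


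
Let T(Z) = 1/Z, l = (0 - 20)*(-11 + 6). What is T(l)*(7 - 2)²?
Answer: ¼ ≈ 0.25000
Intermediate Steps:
l = 100 (l = -20*(-5) = 100)
T(l)*(7 - 2)² = (7 - 2)²/100 = (1/100)*5² = (1/100)*25 = ¼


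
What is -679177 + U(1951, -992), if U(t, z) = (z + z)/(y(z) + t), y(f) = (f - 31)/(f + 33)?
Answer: -39732593135/58501 ≈ -6.7918e+5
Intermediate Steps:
y(f) = (-31 + f)/(33 + f)
U(t, z) = 2*z/(t + (-31 + z)/(33 + z)) (U(t, z) = (z + z)/((-31 + z)/(33 + z) + t) = (2*z)/(t + (-31 + z)/(33 + z)) = 2*z/(t + (-31 + z)/(33 + z)))
-679177 + U(1951, -992) = -679177 + 2*(-992)*(33 - 992)/(-31 - 992 + 1951*(33 - 992)) = -679177 + 2*(-992)*(-959)/(-31 - 992 + 1951*(-959)) = -679177 + 2*(-992)*(-959)/(-31 - 992 - 1871009) = -679177 + 2*(-992)*(-959)/(-1872032) = -679177 + 2*(-992)*(-1/1872032)*(-959) = -679177 - 59458/58501 = -39732593135/58501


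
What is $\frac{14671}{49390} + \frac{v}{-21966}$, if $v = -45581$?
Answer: $\frac{643377194}{271225185} \approx 2.3721$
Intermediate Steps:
$\frac{14671}{49390} + \frac{v}{-21966} = \frac{14671}{49390} - \frac{45581}{-21966} = 14671 \cdot \frac{1}{49390} - - \frac{45581}{21966} = \frac{14671}{49390} + \frac{45581}{21966} = \frac{643377194}{271225185}$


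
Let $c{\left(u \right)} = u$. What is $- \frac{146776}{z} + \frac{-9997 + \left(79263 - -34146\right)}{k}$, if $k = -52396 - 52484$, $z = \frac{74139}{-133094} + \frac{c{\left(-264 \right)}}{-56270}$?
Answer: $\frac{17595743362748341}{66216940660} \approx 2.6573 \cdot 10^{5}$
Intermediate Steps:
$z = - \frac{159102489}{288046130}$ ($z = \frac{74139}{-133094} - \frac{264}{-56270} = 74139 \left(- \frac{1}{133094}\right) - - \frac{132}{28135} = - \frac{5703}{10238} + \frac{132}{28135} = - \frac{159102489}{288046130} \approx -0.55235$)
$k = -104880$ ($k = -52396 - 52484 = -104880$)
$- \frac{146776}{z} + \frac{-9997 + \left(79263 - -34146\right)}{k} = - \frac{146776}{- \frac{159102489}{288046130}} + \frac{-9997 + \left(79263 - -34146\right)}{-104880} = \left(-146776\right) \left(- \frac{288046130}{159102489}\right) + \left(-9997 + \left(79263 + 34146\right)\right) \left(- \frac{1}{104880}\right) = \frac{6039751253840}{22728927} + \left(-9997 + 113409\right) \left(- \frac{1}{104880}\right) = \frac{6039751253840}{22728927} + 103412 \left(- \frac{1}{104880}\right) = \frac{6039751253840}{22728927} - \frac{25853}{26220} = \frac{17595743362748341}{66216940660}$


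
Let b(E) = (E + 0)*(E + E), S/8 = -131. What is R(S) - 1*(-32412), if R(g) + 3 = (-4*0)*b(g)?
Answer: 32409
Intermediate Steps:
S = -1048 (S = 8*(-131) = -1048)
b(E) = 2*E² (b(E) = E*(2*E) = 2*E²)
R(g) = -3 (R(g) = -3 + (-4*0)*(2*g²) = -3 + 0*(2*g²) = -3 + 0 = -3)
R(S) - 1*(-32412) = -3 - 1*(-32412) = -3 + 32412 = 32409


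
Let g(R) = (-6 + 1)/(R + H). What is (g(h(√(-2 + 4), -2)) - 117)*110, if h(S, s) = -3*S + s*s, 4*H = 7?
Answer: -3152270/241 - 26400*√2/241 ≈ -13235.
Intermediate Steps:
H = 7/4 (H = (¼)*7 = 7/4 ≈ 1.7500)
h(S, s) = s² - 3*S (h(S, s) = -3*S + s² = s² - 3*S)
g(R) = -5/(7/4 + R) (g(R) = (-6 + 1)/(R + 7/4) = -5/(7/4 + R))
(g(h(√(-2 + 4), -2)) - 117)*110 = (-20/(7 + 4*((-2)² - 3*√(-2 + 4))) - 117)*110 = (-20/(7 + 4*(4 - 3*√2)) - 117)*110 = (-20/(7 + (16 - 12*√2)) - 117)*110 = (-20/(23 - 12*√2) - 117)*110 = (-117 - 20/(23 - 12*√2))*110 = -12870 - 2200/(23 - 12*√2)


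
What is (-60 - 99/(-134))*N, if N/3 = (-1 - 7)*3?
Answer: 285876/67 ≈ 4266.8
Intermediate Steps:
N = -72 (N = 3*((-1 - 7)*3) = 3*(-8*3) = 3*(-24) = -72)
(-60 - 99/(-134))*N = (-60 - 99/(-134))*(-72) = (-60 - 99*(-1/134))*(-72) = (-60 + 99/134)*(-72) = -7941/134*(-72) = 285876/67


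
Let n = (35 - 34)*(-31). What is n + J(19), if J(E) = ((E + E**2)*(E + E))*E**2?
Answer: 5212809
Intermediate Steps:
n = -31 (n = 1*(-31) = -31)
J(E) = 2*E**3*(E + E**2) (J(E) = ((E + E**2)*(2*E))*E**2 = (2*E*(E + E**2))*E**2 = 2*E**3*(E + E**2))
n + J(19) = -31 + 2*19**4*(1 + 19) = -31 + 2*130321*20 = -31 + 5212840 = 5212809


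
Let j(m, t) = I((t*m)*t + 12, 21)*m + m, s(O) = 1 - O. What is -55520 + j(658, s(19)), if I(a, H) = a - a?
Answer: -54862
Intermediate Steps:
I(a, H) = 0
j(m, t) = m (j(m, t) = 0*m + m = 0 + m = m)
-55520 + j(658, s(19)) = -55520 + 658 = -54862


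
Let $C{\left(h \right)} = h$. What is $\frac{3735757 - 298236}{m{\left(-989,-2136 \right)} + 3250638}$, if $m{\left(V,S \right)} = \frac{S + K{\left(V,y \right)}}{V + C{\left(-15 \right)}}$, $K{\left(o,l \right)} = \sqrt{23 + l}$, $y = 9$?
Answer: $\frac{351991113675076056}{332855112341745791} + \frac{862817771 \sqrt{2}}{665710224683491582} \approx 1.0575$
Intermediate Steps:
$m{\left(V,S \right)} = \frac{S + 4 \sqrt{2}}{-15 + V}$ ($m{\left(V,S \right)} = \frac{S + \sqrt{23 + 9}}{V - 15} = \frac{S + \sqrt{32}}{-15 + V} = \frac{S + 4 \sqrt{2}}{-15 + V}$)
$\frac{3735757 - 298236}{m{\left(-989,-2136 \right)} + 3250638} = \frac{3735757 - 298236}{\frac{-2136 + 4 \sqrt{2}}{-15 - 989} + 3250638} = \frac{3437521}{\frac{-2136 + 4 \sqrt{2}}{-1004} + 3250638} = \frac{3437521}{- \frac{-2136 + 4 \sqrt{2}}{1004} + 3250638} = \frac{3437521}{\left(\frac{534}{251} - \frac{\sqrt{2}}{251}\right) + 3250638} = \frac{3437521}{\frac{815910672}{251} - \frac{\sqrt{2}}{251}}$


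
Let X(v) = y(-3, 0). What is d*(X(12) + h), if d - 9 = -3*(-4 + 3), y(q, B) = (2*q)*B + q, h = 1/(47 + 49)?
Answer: -287/8 ≈ -35.875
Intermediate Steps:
h = 1/96 ≈ 0.010417
y(q, B) = q + 2*B*q (y(q, B) = 2*B*q + q = q + 2*B*q)
d = 12 (d = 9 - 3*(-4 + 3) = 9 - 3*(-1) = 9 + 3 = 12)
X(v) = -3 (X(v) = -3*(1 + 2*0) = -3*(1 + 0) = -3*1 = -3)
d*(X(12) + h) = 12*(-3 + 1/96) = 12*(-287/96) = -287/8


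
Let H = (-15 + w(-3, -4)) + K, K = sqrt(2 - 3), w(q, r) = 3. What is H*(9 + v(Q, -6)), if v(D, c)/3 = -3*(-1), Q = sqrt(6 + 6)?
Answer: -216 + 18*I ≈ -216.0 + 18.0*I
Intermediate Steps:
Q = 2*sqrt(3) (Q = sqrt(12) = 2*sqrt(3) ≈ 3.4641)
K = I (K = sqrt(-1) = I ≈ 1.0*I)
v(D, c) = 9 (v(D, c) = 3*(-3*(-1)) = 3*3 = 9)
H = -12 + I (H = (-15 + 3) + I = -12 + I ≈ -12.0 + 1.0*I)
H*(9 + v(Q, -6)) = (-12 + I)*(9 + 9) = (-12 + I)*18 = -216 + 18*I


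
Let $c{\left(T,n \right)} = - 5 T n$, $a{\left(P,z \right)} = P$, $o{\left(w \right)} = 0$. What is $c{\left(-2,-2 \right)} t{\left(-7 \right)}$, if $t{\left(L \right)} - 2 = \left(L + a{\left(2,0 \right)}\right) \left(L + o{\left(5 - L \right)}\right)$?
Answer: $-740$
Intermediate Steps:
$c{\left(T,n \right)} = - 5 T n$
$t{\left(L \right)} = 2 + L \left(2 + L\right)$ ($t{\left(L \right)} = 2 + \left(L + 2\right) \left(L + 0\right) = 2 + \left(2 + L\right) L = 2 + L \left(2 + L\right)$)
$c{\left(-2,-2 \right)} t{\left(-7 \right)} = \left(-5\right) \left(-2\right) \left(-2\right) \left(2 + \left(-7\right)^{2} + 2 \left(-7\right)\right) = - 20 \left(2 + 49 - 14\right) = \left(-20\right) 37 = -740$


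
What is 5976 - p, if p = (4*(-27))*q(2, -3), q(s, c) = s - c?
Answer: 6516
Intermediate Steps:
p = -540 (p = (4*(-27))*(2 - 1*(-3)) = -108*(2 + 3) = -108*5 = -540)
5976 - p = 5976 - 1*(-540) = 5976 + 540 = 6516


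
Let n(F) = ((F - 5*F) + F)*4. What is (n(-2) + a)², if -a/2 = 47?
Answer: 4900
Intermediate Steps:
a = -94 (a = -2*47 = -94)
n(F) = -12*F (n(F) = (-4*F + F)*4 = -3*F*4 = -12*F)
(n(-2) + a)² = (-12*(-2) - 94)² = (24 - 94)² = (-70)² = 4900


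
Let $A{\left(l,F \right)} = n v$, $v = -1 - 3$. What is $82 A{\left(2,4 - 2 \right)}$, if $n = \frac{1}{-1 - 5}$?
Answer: $\frac{164}{3} \approx 54.667$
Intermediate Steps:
$n = - \frac{1}{6}$ ($n = \frac{1}{-6} = - \frac{1}{6} \approx -0.16667$)
$v = -4$
$A{\left(l,F \right)} = \frac{2}{3}$ ($A{\left(l,F \right)} = \left(- \frac{1}{6}\right) \left(-4\right) = \frac{2}{3}$)
$82 A{\left(2,4 - 2 \right)} = 82 \cdot \frac{2}{3} = \frac{164}{3}$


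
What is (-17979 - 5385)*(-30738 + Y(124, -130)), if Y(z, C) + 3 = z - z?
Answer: 718232724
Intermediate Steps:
Y(z, C) = -3 (Y(z, C) = -3 + (z - z) = -3 + 0 = -3)
(-17979 - 5385)*(-30738 + Y(124, -130)) = (-17979 - 5385)*(-30738 - 3) = -23364*(-30741) = 718232724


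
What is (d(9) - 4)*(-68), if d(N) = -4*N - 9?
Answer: 3332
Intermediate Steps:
d(N) = -9 - 4*N
(d(9) - 4)*(-68) = ((-9 - 4*9) - 4)*(-68) = ((-9 - 36) - 4)*(-68) = (-45 - 4)*(-68) = -49*(-68) = 3332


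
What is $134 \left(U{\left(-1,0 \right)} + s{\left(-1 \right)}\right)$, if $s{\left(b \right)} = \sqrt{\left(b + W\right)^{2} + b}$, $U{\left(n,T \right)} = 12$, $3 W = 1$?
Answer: $1608 + \frac{134 i \sqrt{5}}{3} \approx 1608.0 + 99.878 i$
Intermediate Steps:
$W = \frac{1}{3}$ ($W = \frac{1}{3} \cdot 1 = \frac{1}{3} \approx 0.33333$)
$s{\left(b \right)} = \sqrt{b + \left(\frac{1}{3} + b\right)^{2}}$ ($s{\left(b \right)} = \sqrt{\left(b + \frac{1}{3}\right)^{2} + b} = \sqrt{\left(\frac{1}{3} + b\right)^{2} + b} = \sqrt{b + \left(\frac{1}{3} + b\right)^{2}}$)
$134 \left(U{\left(-1,0 \right)} + s{\left(-1 \right)}\right) = 134 \left(12 + \frac{\sqrt{\left(1 + 3 \left(-1\right)\right)^{2} + 9 \left(-1\right)}}{3}\right) = 134 \left(12 + \frac{\sqrt{\left(1 - 3\right)^{2} - 9}}{3}\right) = 134 \left(12 + \frac{\sqrt{\left(-2\right)^{2} - 9}}{3}\right) = 134 \left(12 + \frac{\sqrt{4 - 9}}{3}\right) = 134 \left(12 + \frac{\sqrt{-5}}{3}\right) = 134 \left(12 + \frac{i \sqrt{5}}{3}\right) = 1608 + \frac{134 i \sqrt{5}}{3}$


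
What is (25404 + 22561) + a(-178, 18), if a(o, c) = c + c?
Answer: 48001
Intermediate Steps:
a(o, c) = 2*c
(25404 + 22561) + a(-178, 18) = (25404 + 22561) + 2*18 = 47965 + 36 = 48001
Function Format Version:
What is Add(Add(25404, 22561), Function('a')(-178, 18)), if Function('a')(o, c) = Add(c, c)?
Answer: 48001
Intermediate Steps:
Function('a')(o, c) = Mul(2, c)
Add(Add(25404, 22561), Function('a')(-178, 18)) = Add(Add(25404, 22561), Mul(2, 18)) = Add(47965, 36) = 48001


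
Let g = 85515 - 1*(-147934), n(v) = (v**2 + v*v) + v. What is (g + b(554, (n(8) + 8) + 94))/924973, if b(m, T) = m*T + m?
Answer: 52265/132139 ≈ 0.39553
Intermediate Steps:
n(v) = v + 2*v**2 (n(v) = (v**2 + v**2) + v = 2*v**2 + v = v + 2*v**2)
b(m, T) = m + T*m (b(m, T) = T*m + m = m + T*m)
g = 233449 (g = 85515 + 147934 = 233449)
(g + b(554, (n(8) + 8) + 94))/924973 = (233449 + 554*(1 + ((8*(1 + 2*8) + 8) + 94)))/924973 = (233449 + 554*(1 + ((8*(1 + 16) + 8) + 94)))*(1/924973) = (233449 + 554*(1 + ((8*17 + 8) + 94)))*(1/924973) = (233449 + 554*(1 + ((136 + 8) + 94)))*(1/924973) = (233449 + 554*(1 + (144 + 94)))*(1/924973) = (233449 + 554*(1 + 238))*(1/924973) = (233449 + 554*239)*(1/924973) = (233449 + 132406)*(1/924973) = 365855*(1/924973) = 52265/132139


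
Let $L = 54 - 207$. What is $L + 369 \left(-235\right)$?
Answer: $-86868$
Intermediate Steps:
$L = -153$ ($L = 54 - 207 = -153$)
$L + 369 \left(-235\right) = -153 + 369 \left(-235\right) = -153 - 86715 = -86868$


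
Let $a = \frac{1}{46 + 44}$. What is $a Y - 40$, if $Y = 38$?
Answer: $- \frac{1781}{45} \approx -39.578$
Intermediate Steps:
$a = \frac{1}{90} \approx 0.011111$
$a Y - 40 = \frac{1}{90} \cdot 38 - 40 = \frac{19}{45} - 40 = - \frac{1781}{45}$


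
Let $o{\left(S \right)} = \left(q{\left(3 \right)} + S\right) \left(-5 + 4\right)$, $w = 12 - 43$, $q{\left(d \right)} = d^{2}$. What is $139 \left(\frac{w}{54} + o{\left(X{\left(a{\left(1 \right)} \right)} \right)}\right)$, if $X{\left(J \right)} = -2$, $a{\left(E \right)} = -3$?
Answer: $- \frac{56851}{54} \approx -1052.8$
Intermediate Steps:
$w = -31$ ($w = 12 - 43 = -31$)
$o{\left(S \right)} = -9 - S$ ($o{\left(S \right)} = \left(3^{2} + S\right) \left(-5 + 4\right) = \left(9 + S\right) \left(-1\right) = -9 - S$)
$139 \left(\frac{w}{54} + o{\left(X{\left(a{\left(1 \right)} \right)} \right)}\right) = 139 \left(- \frac{31}{54} - 7\right) = 139 \left(- \frac{409}{54}\right) = - \frac{56851}{54}$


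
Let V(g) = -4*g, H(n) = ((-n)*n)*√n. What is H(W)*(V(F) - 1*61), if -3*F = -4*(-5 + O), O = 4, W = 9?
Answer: 13527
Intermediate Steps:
H(n) = -n^(5/2) (H(n) = (-n²)*√n = -n^(5/2))
F = -4/3 (F = -(-4)*(-5 + 4)/3 = -(-4)*(-1)/3 = -⅓*4 = -4/3 ≈ -1.3333)
H(W)*(V(F) - 1*61) = (-9^(5/2))*(-4*(-4/3) - 1*61) = (-1*243)*(16/3 - 61) = -243*(-167/3) = 13527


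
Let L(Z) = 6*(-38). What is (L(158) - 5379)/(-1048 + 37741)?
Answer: -623/4077 ≈ -0.15281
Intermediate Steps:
L(Z) = -228
(L(158) - 5379)/(-1048 + 37741) = (-228 - 5379)/(-1048 + 37741) = -5607/36693 = -5607*1/36693 = -623/4077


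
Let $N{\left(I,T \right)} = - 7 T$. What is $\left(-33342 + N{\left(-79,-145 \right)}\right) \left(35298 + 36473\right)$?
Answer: $-2320141117$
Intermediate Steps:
$\left(-33342 + N{\left(-79,-145 \right)}\right) \left(35298 + 36473\right) = \left(-33342 - -1015\right) \left(35298 + 36473\right) = \left(-33342 + 1015\right) 71771 = \left(-32327\right) 71771 = -2320141117$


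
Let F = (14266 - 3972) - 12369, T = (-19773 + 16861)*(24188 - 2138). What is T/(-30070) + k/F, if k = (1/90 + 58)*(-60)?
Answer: 40001875094/18718575 ≈ 2137.0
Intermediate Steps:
T = -64209600 (T = -2912*22050 = -64209600)
F = -2075 (F = 10294 - 12369 = -2075)
k = -10442/3 (k = (1/90 + 58)*(-60) = (5221/90)*(-60) = -10442/3 ≈ -3480.7)
T/(-30070) + k/F = -64209600/(-30070) - 10442/3/(-2075) = -64209600*(-1/30070) - 10442/3*(-1/2075) = 6420960/3007 + 10442/6225 = 40001875094/18718575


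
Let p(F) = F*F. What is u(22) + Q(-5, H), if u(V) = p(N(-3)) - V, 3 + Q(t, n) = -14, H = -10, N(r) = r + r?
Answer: -3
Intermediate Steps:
N(r) = 2*r
Q(t, n) = -17 (Q(t, n) = -3 - 14 = -17)
p(F) = F²
u(V) = 36 - V (u(V) = (2*(-3))² - V = (-6)² - V = 36 - V)
u(22) + Q(-5, H) = (36 - 1*22) - 17 = (36 - 22) - 17 = 14 - 17 = -3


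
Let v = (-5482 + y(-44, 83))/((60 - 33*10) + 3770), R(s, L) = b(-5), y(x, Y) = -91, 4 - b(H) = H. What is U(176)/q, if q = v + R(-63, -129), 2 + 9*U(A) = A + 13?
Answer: 59500/21213 ≈ 2.8049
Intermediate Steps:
b(H) = 4 - H
U(A) = 11/9 + A/9 (U(A) = -2/9 + (A + 13)/9 = -2/9 + (13 + A)/9 = -2/9 + (13/9 + A/9) = 11/9 + A/9)
R(s, L) = 9 (R(s, L) = 4 - 1*(-5) = 4 + 5 = 9)
v = -5573/3500 (v = (-5482 - 91)/((60 - 33*10) + 3770) = -5573/((60 - 330) + 3770) = -5573/(-270 + 3770) = -5573/3500 ≈ -1.5923)
q = 25927/3500 (q = -5573/3500 + 9 = 25927/3500 ≈ 7.4077)
U(176)/q = (11/9 + (1/9)*176)/(25927/3500) = (11/9 + 176/9)*(3500/25927) = (187/9)*(3500/25927) = 59500/21213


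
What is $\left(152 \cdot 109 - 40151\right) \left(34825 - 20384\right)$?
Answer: $-340562103$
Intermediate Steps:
$\left(152 \cdot 109 - 40151\right) \left(34825 - 20384\right) = \left(16568 - 40151\right) 14441 = \left(-23583\right) 14441 = -340562103$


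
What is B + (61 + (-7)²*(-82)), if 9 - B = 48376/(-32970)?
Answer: -65058592/16485 ≈ -3946.5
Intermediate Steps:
B = 172553/16485 (B = 9 - 48376/(-32970) = 9 - 48376*(-1)/32970 = 9 - 1*(-24188/16485) = 9 + 24188/16485 = 172553/16485 ≈ 10.467)
B + (61 + (-7)²*(-82)) = 172553/16485 + (61 + (-7)²*(-82)) = 172553/16485 + (61 + 49*(-82)) = 172553/16485 + (61 - 4018) = 172553/16485 - 3957 = -65058592/16485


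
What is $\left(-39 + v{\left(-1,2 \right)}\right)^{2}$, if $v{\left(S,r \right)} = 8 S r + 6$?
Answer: $2401$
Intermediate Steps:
$v{\left(S,r \right)} = 6 + 8 S r$ ($v{\left(S,r \right)} = 8 S r + 6 = 6 + 8 S r$)
$\left(-39 + v{\left(-1,2 \right)}\right)^{2} = \left(-39 + \left(6 + 8 \left(-1\right) 2\right)\right)^{2} = \left(-39 + \left(6 - 16\right)\right)^{2} = \left(-39 - 10\right)^{2} = \left(-49\right)^{2} = 2401$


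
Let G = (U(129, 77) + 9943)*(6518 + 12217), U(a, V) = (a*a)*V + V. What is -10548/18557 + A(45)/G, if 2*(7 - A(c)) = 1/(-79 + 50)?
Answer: -14801470333798781/26040091498337070 ≈ -0.56841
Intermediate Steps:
A(c) = 407/58 (A(c) = 7 - 1/(2*(-79 + 50)) = 7 - 1/2/(-29) = 7 - 1/2*(-1/29) = 7 + 1/58 = 407/58)
U(a, V) = V + V*a**2 (U(a, V) = a**2*V + V = V*a**2 + V = V + V*a**2)
G = 24193948095 (G = (77*(1 + 129**2) + 9943)*(6518 + 12217) = (77*(1 + 16641) + 9943)*18735 = (77*16642 + 9943)*18735 = (1281434 + 9943)*18735 = 1291377*18735 = 24193948095)
-10548/18557 + A(45)/G = -10548/18557 + (407/58)/24193948095 = -10548*1/18557 + (407/58)*(1/24193948095) = -10548/18557 + 407/1403248989510 = -14801470333798781/26040091498337070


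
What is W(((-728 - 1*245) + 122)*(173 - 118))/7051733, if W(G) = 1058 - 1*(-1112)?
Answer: 2170/7051733 ≈ 0.00030773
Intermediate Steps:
W(G) = 2170 (W(G) = 1058 + 1112 = 2170)
W(((-728 - 1*245) + 122)*(173 - 118))/7051733 = 2170/7051733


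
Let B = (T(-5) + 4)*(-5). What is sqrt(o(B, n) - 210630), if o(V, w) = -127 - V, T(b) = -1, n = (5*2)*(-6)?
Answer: I*sqrt(210742) ≈ 459.07*I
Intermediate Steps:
n = -60 (n = 10*(-6) = -60)
B = -15 (B = (-1 + 4)*(-5) = 3*(-5) = -15)
sqrt(o(B, n) - 210630) = sqrt((-127 - 1*(-15)) - 210630) = sqrt((-127 + 15) - 210630) = sqrt(-112 - 210630) = sqrt(-210742) = I*sqrt(210742)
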